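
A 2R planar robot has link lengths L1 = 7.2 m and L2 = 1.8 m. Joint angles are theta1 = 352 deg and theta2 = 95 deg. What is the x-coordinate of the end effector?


Convert angles to radians: theta1 = 6.1436, theta2 = 1.6581
x = L1*cos(theta1) + L2*cos(theta1+theta2)
x = 7.1299 + 0.0942
x = 7.2241


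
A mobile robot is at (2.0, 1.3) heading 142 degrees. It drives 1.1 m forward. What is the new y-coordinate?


y_new = y0 + d*sin(theta)
= 1.3 + 1.1*sin(142)
= 1.3 + 0.6772
= 1.9772


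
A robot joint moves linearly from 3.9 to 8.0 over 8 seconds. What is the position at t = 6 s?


s = t/T = 6/8 = 0.75
p(t) = p0 + (pf-p0)*s
= 3.9 + (8.0 - 3.9) * 0.75
= 6.975


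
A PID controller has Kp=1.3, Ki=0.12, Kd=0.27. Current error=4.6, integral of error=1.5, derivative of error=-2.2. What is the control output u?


u = Kp*e + Ki*int(e) + Kd*de/dt
= 1.3*4.6 + 0.12*1.5 + 0.27*(-2.2)
= 5.98 + 0.18 + -0.594
= 5.566


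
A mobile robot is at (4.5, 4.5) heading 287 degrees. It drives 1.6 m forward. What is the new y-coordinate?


y_new = y0 + d*sin(theta)
= 4.5 + 1.6*sin(287)
= 4.5 + -1.5301
= 2.9699


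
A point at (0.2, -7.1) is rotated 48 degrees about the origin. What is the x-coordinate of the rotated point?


x' = x*cos(theta) - y*sin(theta)
cos(48 deg) = 0.6691, sin(48 deg) = 0.7431
x' = 0.2 * 0.6691 - -7.1 * 0.7431
= 0.1338 - -5.2763
= 5.4102


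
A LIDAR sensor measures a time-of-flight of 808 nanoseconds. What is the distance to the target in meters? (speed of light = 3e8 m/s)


tof = 808 ns = 8.08e-07 s
dist = c * tof / 2
= 3e8 * 8.08e-07 / 2
= 121.2 m


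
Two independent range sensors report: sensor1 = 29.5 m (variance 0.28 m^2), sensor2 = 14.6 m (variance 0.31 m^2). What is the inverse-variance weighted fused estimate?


w1 = (1/var1) / (1/var1 + 1/var2)
   = 3.5714 / (3.5714 + 3.2258) = 0.5254
w2 = 1 - w1 = 0.4746
fused = w1*s1 + w2*s2 = 15.5 + 6.9288
= 22.4288 m


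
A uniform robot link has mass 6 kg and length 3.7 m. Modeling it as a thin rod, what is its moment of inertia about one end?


I = (1/3) * m * L^2
= (1/3) * 6 * 3.7^2
= 0.333333 * 6 * 13.69
= 27.38 kg*m^2


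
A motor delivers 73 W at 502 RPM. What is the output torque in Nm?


omega = 502 * 2*pi/60 = 52.5693 rad/s
tau = P / omega = 73 / 52.5693
= 1.3886 Nm


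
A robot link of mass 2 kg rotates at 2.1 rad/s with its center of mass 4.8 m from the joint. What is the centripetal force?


F = m * omega^2 * r
= 2 * 2.1^2 * 4.8
= 2 * 4.41 * 4.8
= 42.336 N


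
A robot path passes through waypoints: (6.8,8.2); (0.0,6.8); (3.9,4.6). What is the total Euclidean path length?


Segment lengths:
  seg1 = sqrt((-6.8)^2 + (-1.4)^2) = 6.9426
  seg2 = sqrt((3.9)^2 + (-2.2)^2) = 4.4777
Total = 11.4203


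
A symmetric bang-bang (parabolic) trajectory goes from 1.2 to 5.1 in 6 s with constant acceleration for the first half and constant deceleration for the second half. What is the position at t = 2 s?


Symmetric rest-to-rest: each phase covers (pf-p0)/2 in time T/2. 0.5*a*(T/2)^2 = (pf-p0)/2 => a = 4*(pf-p0)/T^2
a = 4*(5.1-1.2)/6^2 = 0.4333
t = 2 is in the acceleration phase (t <= T/2).
p = p0 + 0.5*a*t^2 = 1.2 + 0.5*0.4333*2^2
= 2.0667


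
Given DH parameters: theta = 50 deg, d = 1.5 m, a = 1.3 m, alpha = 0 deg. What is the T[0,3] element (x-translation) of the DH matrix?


T[0,3] = a * cos(theta)
= 1.3 * cos(50 deg)
= 1.3 * 0.6428
= 0.8356


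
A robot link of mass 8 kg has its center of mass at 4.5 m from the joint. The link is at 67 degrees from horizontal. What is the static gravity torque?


tau = m*g*L*cos(angle)
= 8 * 9.81 * 4.5 * cos(67 deg)
= 8 * 9.81 * 4.5 * 0.3907
= 137.9906 Nm


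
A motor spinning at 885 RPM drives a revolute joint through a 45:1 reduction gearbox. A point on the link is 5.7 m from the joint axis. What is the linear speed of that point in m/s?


omega_motor = 885 * 2*pi/60 = 92.677 rad/s
omega_joint = omega_motor / 45 = 2.0595 rad/s
v = omega_joint * r = 2.0595 * 5.7
= 11.7391 m/s


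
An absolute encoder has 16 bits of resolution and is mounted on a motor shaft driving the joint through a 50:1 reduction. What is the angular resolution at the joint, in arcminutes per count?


counts = 2^16 = 65536
effective counts at joint = 65536 * 50 = 3276800
resolution = 360*60 / 3276800
= 0.0066 arcmin/count


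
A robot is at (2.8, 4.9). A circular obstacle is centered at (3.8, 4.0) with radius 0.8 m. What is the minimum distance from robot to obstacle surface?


center_dist = sqrt((2.8-3.8)^2 + (4.9-4.0)^2)
= sqrt(1.0 + 0.81)
= 1.3454
min_dist = center_dist - radius = 1.3454 - 0.8 = 0.5454 m


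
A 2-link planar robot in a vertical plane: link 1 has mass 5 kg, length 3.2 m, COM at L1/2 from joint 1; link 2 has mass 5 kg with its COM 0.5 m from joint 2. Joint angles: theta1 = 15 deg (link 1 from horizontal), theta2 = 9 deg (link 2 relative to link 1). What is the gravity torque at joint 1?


Horizontal distance from joint 1 to link-1 COM:
  x_c1 = (L1/2)*cos(t1) = 1.6 * 0.9659 = 1.5455 m
Horizontal distance from joint 1 to link-2 COM:
  x_c2 = L1*cos(t1) + Lc2*cos(t1+t2)
       = 3.2*0.9659 + 0.5*0.9135 = 3.5477 m
tau1 = m1*g*x_c1 + m2*g*x_c2
     = 5*9.81*1.5455 + 5*9.81*3.5477
     = 75.8059 + 174.0164
     = 249.8223 Nm


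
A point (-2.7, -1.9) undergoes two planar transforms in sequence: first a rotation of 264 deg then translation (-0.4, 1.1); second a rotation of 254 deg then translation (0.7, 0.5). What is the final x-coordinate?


After transform 1:
x1 = cos(264)*-2.7 - sin(264)*-1.9 + -0.4 = -2.0074
y1 = sin(264)*-2.7 + cos(264)*-1.9 + 1.1 = 3.9838
After transform 2:
x2 = cos(254)*-2.0074 - sin(254)*3.9838 + 0.7
= 5.0828


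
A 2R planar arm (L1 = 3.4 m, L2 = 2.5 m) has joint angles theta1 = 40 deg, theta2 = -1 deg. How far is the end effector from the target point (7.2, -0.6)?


End effector via forward kinematics:
x = L1*cos(t1) + L2*cos(t1+t2) = 4.5474
y = L1*sin(t1) + L2*sin(t1+t2) = 3.7588
Distance to target:
d = sqrt((7.2 - 4.5474)^2 + (-0.6 - 3.7588)^2)
= sqrt(7.0362 + 18.999)
= 5.1025 m


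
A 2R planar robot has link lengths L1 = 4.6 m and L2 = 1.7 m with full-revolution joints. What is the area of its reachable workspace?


r_max = L1 + L2 = 6.3 m
r_min = |L1 - L2| = 2.9 m
Area = pi*(r_max^2 - r_min^2)
= pi*(39.69 - 8.41)
= pi * 31.28
= 98.269 m^2


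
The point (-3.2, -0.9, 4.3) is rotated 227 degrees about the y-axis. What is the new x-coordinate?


Rotation about y-axis: x' = x*cos(theta) + z*sin(theta)
= -3.2 * -0.682 + 4.3 * -0.7314
= -0.9624


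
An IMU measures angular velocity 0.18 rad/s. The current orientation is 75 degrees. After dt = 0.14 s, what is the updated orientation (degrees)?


delta_theta = w * dt = 0.18 * 0.14 = 0.0252 rad
= 1.4439 deg
theta_new = 75 + 1.4439 = 76.4439 deg


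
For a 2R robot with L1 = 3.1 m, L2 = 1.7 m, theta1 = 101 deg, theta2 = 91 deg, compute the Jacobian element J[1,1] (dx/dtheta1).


J[1,1] = -L1*sin(t1) - L2*sin(t1+t2)
= -3.1*sin(101) - 1.7*sin(192)
= -2.6896


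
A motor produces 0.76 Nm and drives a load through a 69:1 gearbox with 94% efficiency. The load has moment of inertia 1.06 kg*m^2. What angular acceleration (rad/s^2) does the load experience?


tau_out = tau_motor * N * eta
= 0.76 * 69 * 0.94 = 49.2936 Nm
alpha = tau_out / I = 49.2936 / 1.06
= 46.5034 rad/s^2


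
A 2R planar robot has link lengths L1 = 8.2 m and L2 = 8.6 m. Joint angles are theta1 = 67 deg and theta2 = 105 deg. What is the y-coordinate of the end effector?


Convert angles to radians: theta1 = 1.1694, theta2 = 1.8326
y = L1*sin(theta1) + L2*sin(theta1+theta2)
y = 7.5481 + 1.1969
y = 8.745


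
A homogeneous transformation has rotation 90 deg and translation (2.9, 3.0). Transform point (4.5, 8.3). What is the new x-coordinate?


x' = cos(theta)*px - sin(theta)*py + tx
= 0.0*4.5 - 1.0*8.3 + 2.9
= -5.4


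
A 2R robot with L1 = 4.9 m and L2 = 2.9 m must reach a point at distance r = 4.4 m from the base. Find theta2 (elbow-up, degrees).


cos(theta2) = (r^2 - L1^2 - L2^2) / (2*L1*L2)
cos(theta2) = (19.36 - 24.01 - 8.41) / 28.42
cos(theta2) = -0.459536
theta2 = 117.3571 degrees


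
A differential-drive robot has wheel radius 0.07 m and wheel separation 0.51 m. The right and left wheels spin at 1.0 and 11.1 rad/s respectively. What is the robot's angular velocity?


vR = r*wR = 0.07*1.0 = 0.07 m/s
vL = r*wL = 0.07*11.1 = 0.777 m/s
v = (vR+vL)/2 = 0.4235 m/s
omega = (vR-vL)/L = -1.3863 rad/s
angular velocity = -1.3863 rad/s


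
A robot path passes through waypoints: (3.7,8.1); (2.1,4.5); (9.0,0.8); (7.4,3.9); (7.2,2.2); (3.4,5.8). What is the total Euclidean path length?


Segment lengths:
  seg1 = sqrt((-1.6)^2 + (-3.6)^2) = 3.9395
  seg2 = sqrt((6.9)^2 + (-3.7)^2) = 7.8294
  seg3 = sqrt((-1.6)^2 + (3.1)^2) = 3.4886
  seg4 = sqrt((-0.2)^2 + (-1.7)^2) = 1.7117
  seg5 = sqrt((-3.8)^2 + (3.6)^2) = 5.2345
Total = 22.2038


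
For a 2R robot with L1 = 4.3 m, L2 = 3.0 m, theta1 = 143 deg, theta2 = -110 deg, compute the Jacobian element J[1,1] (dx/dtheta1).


J[1,1] = -L1*sin(t1) - L2*sin(t1+t2)
= -4.3*sin(143) - 3.0*sin(33)
= -4.2217


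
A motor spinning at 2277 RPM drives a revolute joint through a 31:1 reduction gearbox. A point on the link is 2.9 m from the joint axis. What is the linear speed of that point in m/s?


omega_motor = 2277 * 2*pi/60 = 238.4469 rad/s
omega_joint = omega_motor / 31 = 7.6918 rad/s
v = omega_joint * r = 7.6918 * 2.9
= 22.3063 m/s


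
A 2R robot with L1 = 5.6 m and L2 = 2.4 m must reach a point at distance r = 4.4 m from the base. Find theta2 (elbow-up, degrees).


cos(theta2) = (r^2 - L1^2 - L2^2) / (2*L1*L2)
cos(theta2) = (19.36 - 31.36 - 5.76) / 26.88
cos(theta2) = -0.660714
theta2 = 131.3544 degrees


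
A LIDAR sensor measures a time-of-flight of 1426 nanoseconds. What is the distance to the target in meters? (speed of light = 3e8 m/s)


tof = 1426 ns = 1.426e-06 s
dist = c * tof / 2
= 3e8 * 1.426e-06 / 2
= 213.9 m


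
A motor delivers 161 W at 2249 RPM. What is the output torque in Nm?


omega = 2249 * 2*pi/60 = 235.5147 rad/s
tau = P / omega = 161 / 235.5147
= 0.6836 Nm


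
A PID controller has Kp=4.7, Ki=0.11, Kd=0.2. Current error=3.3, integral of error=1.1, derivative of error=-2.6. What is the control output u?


u = Kp*e + Ki*int(e) + Kd*de/dt
= 4.7*3.3 + 0.11*1.1 + 0.2*(-2.6)
= 15.51 + 0.121 + -0.52
= 15.111


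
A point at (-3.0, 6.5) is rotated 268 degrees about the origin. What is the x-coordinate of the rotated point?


x' = x*cos(theta) - y*sin(theta)
cos(268 deg) = -0.0349, sin(268 deg) = -0.9994
x' = -3.0 * -0.0349 - 6.5 * -0.9994
= 0.1047 - -6.496
= 6.6007


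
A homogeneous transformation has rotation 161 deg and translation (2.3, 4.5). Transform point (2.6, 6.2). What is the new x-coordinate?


x' = cos(theta)*px - sin(theta)*py + tx
= -0.9455*2.6 - 0.3256*6.2 + 2.3
= -2.1769


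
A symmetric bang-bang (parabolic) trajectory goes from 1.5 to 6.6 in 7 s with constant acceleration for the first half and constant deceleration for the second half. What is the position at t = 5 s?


Symmetric rest-to-rest: each phase covers (pf-p0)/2 in time T/2. 0.5*a*(T/2)^2 = (pf-p0)/2 => a = 4*(pf-p0)/T^2
a = 4*(6.6-1.5)/7^2 = 0.4163
t = 5 is in the deceleration phase (t > T/2).
p = pf - 0.5*a*(T-t)^2 = 6.6 - 0.5*0.4163*2^2
= 5.7673


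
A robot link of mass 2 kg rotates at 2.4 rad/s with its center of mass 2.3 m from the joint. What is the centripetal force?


F = m * omega^2 * r
= 2 * 2.4^2 * 2.3
= 2 * 5.76 * 2.3
= 26.496 N


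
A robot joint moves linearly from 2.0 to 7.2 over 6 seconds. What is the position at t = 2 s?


s = t/T = 2/6 = 0.3333
p(t) = p0 + (pf-p0)*s
= 2.0 + (7.2 - 2.0) * 0.3333
= 3.7333


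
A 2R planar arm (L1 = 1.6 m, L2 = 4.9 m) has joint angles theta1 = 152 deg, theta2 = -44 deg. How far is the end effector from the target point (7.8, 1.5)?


End effector via forward kinematics:
x = L1*cos(t1) + L2*cos(t1+t2) = -2.9269
y = L1*sin(t1) + L2*sin(t1+t2) = 5.4113
Distance to target:
d = sqrt((7.8 - -2.9269)^2 + (1.5 - 5.4113)^2)
= sqrt(115.0664 + 15.2985)
= 11.4177 m


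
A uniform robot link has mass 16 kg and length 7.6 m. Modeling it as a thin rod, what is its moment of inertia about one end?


I = (1/3) * m * L^2
= (1/3) * 16 * 7.6^2
= 0.333333 * 16 * 57.76
= 308.0533 kg*m^2


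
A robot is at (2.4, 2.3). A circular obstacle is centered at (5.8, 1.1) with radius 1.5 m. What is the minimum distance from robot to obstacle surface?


center_dist = sqrt((2.4-5.8)^2 + (2.3-1.1)^2)
= sqrt(11.56 + 1.44)
= 3.6056
min_dist = center_dist - radius = 3.6056 - 1.5 = 2.1056 m


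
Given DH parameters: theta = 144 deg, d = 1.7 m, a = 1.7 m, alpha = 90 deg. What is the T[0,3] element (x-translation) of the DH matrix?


T[0,3] = a * cos(theta)
= 1.7 * cos(144 deg)
= 1.7 * -0.809
= -1.3753


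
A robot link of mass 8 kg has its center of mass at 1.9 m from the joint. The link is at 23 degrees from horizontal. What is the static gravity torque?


tau = m*g*L*cos(angle)
= 8 * 9.81 * 1.9 * cos(23 deg)
= 8 * 9.81 * 1.9 * 0.9205
= 137.2583 Nm


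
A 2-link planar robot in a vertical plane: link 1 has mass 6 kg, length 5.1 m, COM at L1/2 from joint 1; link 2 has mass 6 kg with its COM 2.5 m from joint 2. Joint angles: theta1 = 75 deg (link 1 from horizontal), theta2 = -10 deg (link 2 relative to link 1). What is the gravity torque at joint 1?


Horizontal distance from joint 1 to link-1 COM:
  x_c1 = (L1/2)*cos(t1) = 2.55 * 0.2588 = 0.66 m
Horizontal distance from joint 1 to link-2 COM:
  x_c2 = L1*cos(t1) + Lc2*cos(t1+t2)
       = 5.1*0.2588 + 2.5*0.4226 = 2.3765 m
tau1 = m1*g*x_c1 + m2*g*x_c2
     = 6*9.81*0.66 + 6*9.81*2.3765
     = 38.8469 + 139.8821
     = 178.7291 Nm


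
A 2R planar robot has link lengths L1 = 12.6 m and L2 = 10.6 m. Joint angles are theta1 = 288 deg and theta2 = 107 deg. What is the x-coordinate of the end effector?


Convert angles to radians: theta1 = 5.0265, theta2 = 1.8675
x = L1*cos(theta1) + L2*cos(theta1+theta2)
x = 3.8936 + 8.683
x = 12.5766


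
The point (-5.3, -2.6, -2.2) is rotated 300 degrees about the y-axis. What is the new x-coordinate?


Rotation about y-axis: x' = x*cos(theta) + z*sin(theta)
= -5.3 * 0.5 + -2.2 * -0.866
= -0.7447


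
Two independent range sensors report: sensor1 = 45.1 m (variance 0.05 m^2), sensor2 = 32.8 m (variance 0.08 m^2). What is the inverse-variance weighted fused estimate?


w1 = (1/var1) / (1/var1 + 1/var2)
   = 20.0 / (20.0 + 12.5) = 0.6154
w2 = 1 - w1 = 0.3846
fused = w1*s1 + w2*s2 = 27.7538 + 12.6154
= 40.3692 m


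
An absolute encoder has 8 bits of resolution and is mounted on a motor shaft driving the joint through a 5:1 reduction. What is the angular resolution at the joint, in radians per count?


counts = 2^8 = 256
effective counts at joint = 256 * 5 = 1280
resolution = 2*pi / 1280
= 0.0049 rad/count


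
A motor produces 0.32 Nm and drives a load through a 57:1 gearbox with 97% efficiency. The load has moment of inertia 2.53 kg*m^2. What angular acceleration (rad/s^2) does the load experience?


tau_out = tau_motor * N * eta
= 0.32 * 57 * 0.97 = 17.6928 Nm
alpha = tau_out / I = 17.6928 / 2.53
= 6.9932 rad/s^2


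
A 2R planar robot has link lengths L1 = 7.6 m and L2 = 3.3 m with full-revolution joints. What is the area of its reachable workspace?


r_max = L1 + L2 = 10.9 m
r_min = |L1 - L2| = 4.3 m
Area = pi*(r_max^2 - r_min^2)
= pi*(118.81 - 18.49)
= pi * 100.32
= 315.1646 m^2


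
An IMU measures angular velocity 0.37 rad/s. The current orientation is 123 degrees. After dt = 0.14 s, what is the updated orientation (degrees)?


delta_theta = w * dt = 0.37 * 0.14 = 0.0518 rad
= 2.9679 deg
theta_new = 123 + 2.9679 = 125.9679 deg


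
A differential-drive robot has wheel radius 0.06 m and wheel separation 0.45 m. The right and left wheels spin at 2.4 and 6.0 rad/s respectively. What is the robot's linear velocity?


vR = r*wR = 0.06*2.4 = 0.144 m/s
vL = r*wL = 0.06*6.0 = 0.36 m/s
v = (vR+vL)/2 = 0.252 m/s
omega = (vR-vL)/L = -0.48 rad/s
linear velocity = 0.252 m/s


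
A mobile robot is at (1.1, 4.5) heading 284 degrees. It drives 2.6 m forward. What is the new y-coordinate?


y_new = y0 + d*sin(theta)
= 4.5 + 2.6*sin(284)
= 4.5 + -2.5228
= 1.9772


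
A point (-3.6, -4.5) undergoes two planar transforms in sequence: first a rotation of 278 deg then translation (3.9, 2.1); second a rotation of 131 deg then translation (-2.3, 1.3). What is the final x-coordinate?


After transform 1:
x1 = cos(278)*-3.6 - sin(278)*-4.5 + 3.9 = -1.0572
y1 = sin(278)*-3.6 + cos(278)*-4.5 + 2.1 = 5.0387
After transform 2:
x2 = cos(131)*-1.0572 - sin(131)*5.0387 + -2.3
= -5.4091


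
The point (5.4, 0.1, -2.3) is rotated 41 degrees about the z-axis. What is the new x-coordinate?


Rotation about z-axis: x' = x*cos(theta) - y*sin(theta)
= 5.4 * 0.7547 - 0.1 * 0.6561
= 4.0098


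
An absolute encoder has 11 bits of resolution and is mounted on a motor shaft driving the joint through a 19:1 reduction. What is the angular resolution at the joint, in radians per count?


counts = 2^11 = 2048
effective counts at joint = 2048 * 19 = 38912
resolution = 2*pi / 38912
= 1.6147e-04 rad/count


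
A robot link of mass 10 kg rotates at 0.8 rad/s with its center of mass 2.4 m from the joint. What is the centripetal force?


F = m * omega^2 * r
= 10 * 0.8^2 * 2.4
= 10 * 0.64 * 2.4
= 15.36 N


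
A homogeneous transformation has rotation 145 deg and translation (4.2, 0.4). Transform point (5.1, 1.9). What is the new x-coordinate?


x' = cos(theta)*px - sin(theta)*py + tx
= -0.8192*5.1 - 0.5736*1.9 + 4.2
= -1.0675


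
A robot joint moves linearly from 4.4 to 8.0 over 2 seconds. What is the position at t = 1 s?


s = t/T = 1/2 = 0.5
p(t) = p0 + (pf-p0)*s
= 4.4 + (8.0 - 4.4) * 0.5
= 6.2


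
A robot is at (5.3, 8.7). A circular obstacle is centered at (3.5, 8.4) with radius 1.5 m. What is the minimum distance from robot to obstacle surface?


center_dist = sqrt((5.3-3.5)^2 + (8.7-8.4)^2)
= sqrt(3.24 + 0.09)
= 1.8248
min_dist = center_dist - radius = 1.8248 - 1.5 = 0.3248 m


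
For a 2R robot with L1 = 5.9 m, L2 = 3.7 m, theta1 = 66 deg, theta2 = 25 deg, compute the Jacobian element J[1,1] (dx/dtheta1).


J[1,1] = -L1*sin(t1) - L2*sin(t1+t2)
= -5.9*sin(66) - 3.7*sin(91)
= -9.0894


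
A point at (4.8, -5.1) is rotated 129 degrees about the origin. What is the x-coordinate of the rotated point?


x' = x*cos(theta) - y*sin(theta)
cos(129 deg) = -0.6293, sin(129 deg) = 0.7771
x' = 4.8 * -0.6293 - -5.1 * 0.7771
= -3.0207 - -3.9634
= 0.9427


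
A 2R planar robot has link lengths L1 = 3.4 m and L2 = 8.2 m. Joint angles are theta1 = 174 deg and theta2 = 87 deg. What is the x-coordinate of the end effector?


Convert angles to radians: theta1 = 3.0369, theta2 = 1.5184
x = L1*cos(theta1) + L2*cos(theta1+theta2)
x = -3.3814 + -1.2828
x = -4.6641


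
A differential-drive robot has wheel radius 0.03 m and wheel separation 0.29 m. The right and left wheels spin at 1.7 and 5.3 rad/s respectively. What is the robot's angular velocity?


vR = r*wR = 0.03*1.7 = 0.051 m/s
vL = r*wL = 0.03*5.3 = 0.159 m/s
v = (vR+vL)/2 = 0.105 m/s
omega = (vR-vL)/L = -0.3724 rad/s
angular velocity = -0.3724 rad/s


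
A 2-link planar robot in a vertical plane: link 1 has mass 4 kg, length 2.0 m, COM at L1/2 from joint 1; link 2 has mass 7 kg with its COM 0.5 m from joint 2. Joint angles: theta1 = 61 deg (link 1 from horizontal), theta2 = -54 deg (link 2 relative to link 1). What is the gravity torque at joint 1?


Horizontal distance from joint 1 to link-1 COM:
  x_c1 = (L1/2)*cos(t1) = 1.0 * 0.4848 = 0.4848 m
Horizontal distance from joint 1 to link-2 COM:
  x_c2 = L1*cos(t1) + Lc2*cos(t1+t2)
       = 2.0*0.4848 + 0.5*0.9925 = 1.4659 m
tau1 = m1*g*x_c1 + m2*g*x_c2
     = 4*9.81*0.4848 + 7*9.81*1.4659
     = 19.0239 + 100.6628
     = 119.6868 Nm


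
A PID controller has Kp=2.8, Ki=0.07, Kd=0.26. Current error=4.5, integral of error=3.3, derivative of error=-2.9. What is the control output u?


u = Kp*e + Ki*int(e) + Kd*de/dt
= 2.8*4.5 + 0.07*3.3 + 0.26*(-2.9)
= 12.6 + 0.231 + -0.754
= 12.077


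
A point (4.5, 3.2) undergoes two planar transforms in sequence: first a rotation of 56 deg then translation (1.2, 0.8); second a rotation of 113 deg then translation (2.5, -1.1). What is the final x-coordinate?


After transform 1:
x1 = cos(56)*4.5 - sin(56)*3.2 + 1.2 = 1.0634
y1 = sin(56)*4.5 + cos(56)*3.2 + 0.8 = 6.3201
After transform 2:
x2 = cos(113)*1.0634 - sin(113)*6.3201 + 2.5
= -3.7332


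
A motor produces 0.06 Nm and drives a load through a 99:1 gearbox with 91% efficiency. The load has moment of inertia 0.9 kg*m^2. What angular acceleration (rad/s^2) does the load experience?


tau_out = tau_motor * N * eta
= 0.06 * 99 * 0.91 = 5.4054 Nm
alpha = tau_out / I = 5.4054 / 0.9
= 6.006 rad/s^2


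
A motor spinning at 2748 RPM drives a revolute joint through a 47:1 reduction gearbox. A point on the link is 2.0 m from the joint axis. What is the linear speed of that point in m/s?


omega_motor = 2748 * 2*pi/60 = 287.7699 rad/s
omega_joint = omega_motor / 47 = 6.1228 rad/s
v = omega_joint * r = 6.1228 * 2.0
= 12.2455 m/s


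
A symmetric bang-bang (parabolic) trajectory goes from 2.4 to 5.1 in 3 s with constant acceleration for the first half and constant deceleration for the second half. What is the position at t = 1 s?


Symmetric rest-to-rest: each phase covers (pf-p0)/2 in time T/2. 0.5*a*(T/2)^2 = (pf-p0)/2 => a = 4*(pf-p0)/T^2
a = 4*(5.1-2.4)/3^2 = 1.2
t = 1 is in the acceleration phase (t <= T/2).
p = p0 + 0.5*a*t^2 = 2.4 + 0.5*1.2*1^2
= 3.0


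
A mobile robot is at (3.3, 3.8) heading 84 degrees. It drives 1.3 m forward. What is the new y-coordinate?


y_new = y0 + d*sin(theta)
= 3.8 + 1.3*sin(84)
= 3.8 + 1.2929
= 5.0929


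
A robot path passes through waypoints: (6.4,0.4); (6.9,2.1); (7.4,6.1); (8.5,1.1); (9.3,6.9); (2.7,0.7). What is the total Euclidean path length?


Segment lengths:
  seg1 = sqrt((0.5)^2 + (1.7)^2) = 1.772
  seg2 = sqrt((0.5)^2 + (4.0)^2) = 4.0311
  seg3 = sqrt((1.1)^2 + (-5.0)^2) = 5.1196
  seg4 = sqrt((0.8)^2 + (5.8)^2) = 5.8549
  seg5 = sqrt((-6.6)^2 + (-6.2)^2) = 9.0554
Total = 25.833


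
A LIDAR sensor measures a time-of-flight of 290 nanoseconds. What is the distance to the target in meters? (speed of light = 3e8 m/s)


tof = 290 ns = 2.9e-07 s
dist = c * tof / 2
= 3e8 * 2.9e-07 / 2
= 43.5 m


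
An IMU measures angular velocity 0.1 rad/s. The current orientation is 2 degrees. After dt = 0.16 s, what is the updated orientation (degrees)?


delta_theta = w * dt = 0.1 * 0.16 = 0.016 rad
= 0.9167 deg
theta_new = 2 + 0.9167 = 2.9167 deg


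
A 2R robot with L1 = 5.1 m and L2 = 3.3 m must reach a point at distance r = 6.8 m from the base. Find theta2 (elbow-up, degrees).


cos(theta2) = (r^2 - L1^2 - L2^2) / (2*L1*L2)
cos(theta2) = (46.24 - 26.01 - 10.89) / 33.66
cos(theta2) = 0.277481
theta2 = 73.8901 degrees


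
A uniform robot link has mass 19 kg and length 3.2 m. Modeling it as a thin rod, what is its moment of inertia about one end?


I = (1/3) * m * L^2
= (1/3) * 19 * 3.2^2
= 0.333333 * 19 * 10.24
= 64.8533 kg*m^2


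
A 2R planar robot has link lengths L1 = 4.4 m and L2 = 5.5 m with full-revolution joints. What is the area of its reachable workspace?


r_max = L1 + L2 = 9.9 m
r_min = |L1 - L2| = 1.1 m
Area = pi*(r_max^2 - r_min^2)
= pi*(98.01 - 1.21)
= pi * 96.8
= 304.1062 m^2


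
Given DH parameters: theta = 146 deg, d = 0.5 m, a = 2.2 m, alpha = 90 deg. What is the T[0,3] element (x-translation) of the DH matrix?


T[0,3] = a * cos(theta)
= 2.2 * cos(146 deg)
= 2.2 * -0.829
= -1.8239


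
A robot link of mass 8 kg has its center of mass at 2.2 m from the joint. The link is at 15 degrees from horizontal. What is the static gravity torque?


tau = m*g*L*cos(angle)
= 8 * 9.81 * 2.2 * cos(15 deg)
= 8 * 9.81 * 2.2 * 0.9659
= 166.7729 Nm


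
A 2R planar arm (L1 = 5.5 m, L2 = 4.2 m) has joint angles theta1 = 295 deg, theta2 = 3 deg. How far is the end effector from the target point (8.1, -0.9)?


End effector via forward kinematics:
x = L1*cos(t1) + L2*cos(t1+t2) = 4.2962
y = L1*sin(t1) + L2*sin(t1+t2) = -8.6931
Distance to target:
d = sqrt((8.1 - 4.2962)^2 + (-0.9 - -8.6931)^2)
= sqrt(14.469 + 60.732)
= 8.6719 m


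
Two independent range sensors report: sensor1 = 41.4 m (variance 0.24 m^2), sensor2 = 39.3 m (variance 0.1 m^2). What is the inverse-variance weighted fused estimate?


w1 = (1/var1) / (1/var1 + 1/var2)
   = 4.1667 / (4.1667 + 10.0) = 0.2941
w2 = 1 - w1 = 0.7059
fused = w1*s1 + w2*s2 = 12.1765 + 27.7412
= 39.9176 m


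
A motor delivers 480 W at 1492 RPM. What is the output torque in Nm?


omega = 1492 * 2*pi/60 = 156.2419 rad/s
tau = P / omega = 480 / 156.2419
= 3.0722 Nm


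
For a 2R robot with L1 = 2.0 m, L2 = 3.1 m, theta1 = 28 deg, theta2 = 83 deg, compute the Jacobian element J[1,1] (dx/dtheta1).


J[1,1] = -L1*sin(t1) - L2*sin(t1+t2)
= -2.0*sin(28) - 3.1*sin(111)
= -3.833


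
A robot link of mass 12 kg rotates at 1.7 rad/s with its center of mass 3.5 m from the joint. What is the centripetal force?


F = m * omega^2 * r
= 12 * 1.7^2 * 3.5
= 12 * 2.89 * 3.5
= 121.38 N


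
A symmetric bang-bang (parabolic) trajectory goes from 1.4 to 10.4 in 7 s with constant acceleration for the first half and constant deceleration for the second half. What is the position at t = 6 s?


Symmetric rest-to-rest: each phase covers (pf-p0)/2 in time T/2. 0.5*a*(T/2)^2 = (pf-p0)/2 => a = 4*(pf-p0)/T^2
a = 4*(10.4-1.4)/7^2 = 0.7347
t = 6 is in the deceleration phase (t > T/2).
p = pf - 0.5*a*(T-t)^2 = 10.4 - 0.5*0.7347*1^2
= 10.0327


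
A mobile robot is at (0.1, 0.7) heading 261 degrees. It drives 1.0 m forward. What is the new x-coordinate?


x_new = x0 + d*cos(theta)
= 0.1 + 1.0*cos(261)
= 0.1 + -0.1564
= -0.0564


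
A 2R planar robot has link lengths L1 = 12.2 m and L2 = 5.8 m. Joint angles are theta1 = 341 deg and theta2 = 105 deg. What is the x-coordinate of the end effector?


Convert angles to radians: theta1 = 5.9516, theta2 = 1.8326
x = L1*cos(theta1) + L2*cos(theta1+theta2)
x = 11.5353 + 0.4046
x = 11.9399


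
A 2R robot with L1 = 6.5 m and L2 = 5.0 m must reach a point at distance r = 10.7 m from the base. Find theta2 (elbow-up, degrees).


cos(theta2) = (r^2 - L1^2 - L2^2) / (2*L1*L2)
cos(theta2) = (114.49 - 42.25 - 25.0) / 65.0
cos(theta2) = 0.726769
theta2 = 43.3838 degrees


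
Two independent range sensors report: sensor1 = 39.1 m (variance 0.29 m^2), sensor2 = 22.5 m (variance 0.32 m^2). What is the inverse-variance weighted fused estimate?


w1 = (1/var1) / (1/var1 + 1/var2)
   = 3.4483 / (3.4483 + 3.125) = 0.5246
w2 = 1 - w1 = 0.4754
fused = w1*s1 + w2*s2 = 20.5115 + 10.6967
= 31.2082 m


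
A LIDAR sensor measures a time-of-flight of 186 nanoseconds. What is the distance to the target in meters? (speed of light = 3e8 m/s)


tof = 186 ns = 1.86e-07 s
dist = c * tof / 2
= 3e8 * 1.86e-07 / 2
= 27.9 m


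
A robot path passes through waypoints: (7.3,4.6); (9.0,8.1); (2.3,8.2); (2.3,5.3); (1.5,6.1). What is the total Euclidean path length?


Segment lengths:
  seg1 = sqrt((1.7)^2 + (3.5)^2) = 3.891
  seg2 = sqrt((-6.7)^2 + (0.1)^2) = 6.7007
  seg3 = sqrt((0.0)^2 + (-2.9)^2) = 2.9
  seg4 = sqrt((-0.8)^2 + (0.8)^2) = 1.1314
Total = 14.6231


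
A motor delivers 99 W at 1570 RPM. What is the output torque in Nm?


omega = 1570 * 2*pi/60 = 164.41 rad/s
tau = P / omega = 99 / 164.41
= 0.6022 Nm


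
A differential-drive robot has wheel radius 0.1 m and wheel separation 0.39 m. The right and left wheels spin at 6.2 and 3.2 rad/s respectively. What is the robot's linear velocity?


vR = r*wR = 0.1*6.2 = 0.62 m/s
vL = r*wL = 0.1*3.2 = 0.32 m/s
v = (vR+vL)/2 = 0.47 m/s
omega = (vR-vL)/L = 0.7692 rad/s
linear velocity = 0.47 m/s


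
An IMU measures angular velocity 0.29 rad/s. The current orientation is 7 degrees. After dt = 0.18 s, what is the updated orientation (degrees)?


delta_theta = w * dt = 0.29 * 0.18 = 0.0522 rad
= 2.9908 deg
theta_new = 7 + 2.9908 = 9.9908 deg


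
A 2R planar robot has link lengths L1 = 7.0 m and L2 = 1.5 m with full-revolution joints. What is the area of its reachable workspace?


r_max = L1 + L2 = 8.5 m
r_min = |L1 - L2| = 5.5 m
Area = pi*(r_max^2 - r_min^2)
= pi*(72.25 - 30.25)
= pi * 42.0
= 131.9469 m^2


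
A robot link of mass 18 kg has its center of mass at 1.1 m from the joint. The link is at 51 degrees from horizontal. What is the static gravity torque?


tau = m*g*L*cos(angle)
= 18 * 9.81 * 1.1 * cos(51 deg)
= 18 * 9.81 * 1.1 * 0.6293
= 122.2379 Nm


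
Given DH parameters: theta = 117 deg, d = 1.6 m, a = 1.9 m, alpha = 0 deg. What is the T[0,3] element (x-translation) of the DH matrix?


T[0,3] = a * cos(theta)
= 1.9 * cos(117 deg)
= 1.9 * -0.454
= -0.8626


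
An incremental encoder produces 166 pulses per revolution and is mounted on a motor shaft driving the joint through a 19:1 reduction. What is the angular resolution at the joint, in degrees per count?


counts per rev = 166
effective counts at joint = 166 * 19 = 3154
resolution = 360 / 3154
= 0.1141 deg/count


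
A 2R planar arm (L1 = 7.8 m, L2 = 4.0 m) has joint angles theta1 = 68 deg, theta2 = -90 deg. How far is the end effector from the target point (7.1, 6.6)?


End effector via forward kinematics:
x = L1*cos(t1) + L2*cos(t1+t2) = 6.6307
y = L1*sin(t1) + L2*sin(t1+t2) = 5.7336
Distance to target:
d = sqrt((7.1 - 6.6307)^2 + (6.6 - 5.7336)^2)
= sqrt(0.2203 + 0.7506)
= 0.9853 m


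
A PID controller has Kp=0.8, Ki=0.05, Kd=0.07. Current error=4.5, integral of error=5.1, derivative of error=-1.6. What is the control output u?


u = Kp*e + Ki*int(e) + Kd*de/dt
= 0.8*4.5 + 0.05*5.1 + 0.07*(-1.6)
= 3.6 + 0.255 + -0.112
= 3.743


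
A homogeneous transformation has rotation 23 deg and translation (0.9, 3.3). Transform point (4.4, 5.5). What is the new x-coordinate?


x' = cos(theta)*px - sin(theta)*py + tx
= 0.9205*4.4 - 0.3907*5.5 + 0.9
= 2.8012


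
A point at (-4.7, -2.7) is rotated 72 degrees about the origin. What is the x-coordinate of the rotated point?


x' = x*cos(theta) - y*sin(theta)
cos(72 deg) = 0.309, sin(72 deg) = 0.9511
x' = -4.7 * 0.309 - -2.7 * 0.9511
= -1.4524 - -2.5679
= 1.1155


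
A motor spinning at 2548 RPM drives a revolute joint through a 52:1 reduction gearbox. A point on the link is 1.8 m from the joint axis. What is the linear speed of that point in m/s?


omega_motor = 2548 * 2*pi/60 = 266.8259 rad/s
omega_joint = omega_motor / 52 = 5.1313 rad/s
v = omega_joint * r = 5.1313 * 1.8
= 9.2363 m/s


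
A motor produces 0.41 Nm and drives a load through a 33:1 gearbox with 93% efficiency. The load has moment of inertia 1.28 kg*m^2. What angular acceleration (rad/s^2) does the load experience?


tau_out = tau_motor * N * eta
= 0.41 * 33 * 0.93 = 12.5829 Nm
alpha = tau_out / I = 12.5829 / 1.28
= 9.8304 rad/s^2


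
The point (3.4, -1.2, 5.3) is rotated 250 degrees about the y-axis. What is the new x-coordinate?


Rotation about y-axis: x' = x*cos(theta) + z*sin(theta)
= 3.4 * -0.342 + 5.3 * -0.9397
= -6.1432


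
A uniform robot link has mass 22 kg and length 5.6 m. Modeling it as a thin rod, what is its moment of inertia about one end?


I = (1/3) * m * L^2
= (1/3) * 22 * 5.6^2
= 0.333333 * 22 * 31.36
= 229.9733 kg*m^2


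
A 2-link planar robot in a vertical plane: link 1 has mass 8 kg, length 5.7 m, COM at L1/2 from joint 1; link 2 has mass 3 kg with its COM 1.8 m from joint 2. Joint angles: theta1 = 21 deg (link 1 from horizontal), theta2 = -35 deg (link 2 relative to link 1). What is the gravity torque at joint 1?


Horizontal distance from joint 1 to link-1 COM:
  x_c1 = (L1/2)*cos(t1) = 2.85 * 0.9336 = 2.6607 m
Horizontal distance from joint 1 to link-2 COM:
  x_c2 = L1*cos(t1) + Lc2*cos(t1+t2)
       = 5.7*0.9336 + 1.8*0.9703 = 7.0679 m
tau1 = m1*g*x_c1 + m2*g*x_c2
     = 8*9.81*2.6607 + 3*9.81*7.0679
     = 208.8121 + 208.0095
     = 416.8216 Nm


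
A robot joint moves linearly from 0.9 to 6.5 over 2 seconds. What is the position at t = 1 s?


s = t/T = 1/2 = 0.5
p(t) = p0 + (pf-p0)*s
= 0.9 + (6.5 - 0.9) * 0.5
= 3.7


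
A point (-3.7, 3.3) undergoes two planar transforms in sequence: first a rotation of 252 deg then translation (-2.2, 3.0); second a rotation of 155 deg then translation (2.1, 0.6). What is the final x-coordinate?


After transform 1:
x1 = cos(252)*-3.7 - sin(252)*3.3 + -2.2 = 2.0818
y1 = sin(252)*-3.7 + cos(252)*3.3 + 3.0 = 5.4992
After transform 2:
x2 = cos(155)*2.0818 - sin(155)*5.4992 + 2.1
= -2.1108


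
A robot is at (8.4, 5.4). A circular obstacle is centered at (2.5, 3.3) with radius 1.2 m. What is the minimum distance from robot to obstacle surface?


center_dist = sqrt((8.4-2.5)^2 + (5.4-3.3)^2)
= sqrt(34.81 + 4.41)
= 6.2626
min_dist = center_dist - radius = 6.2626 - 1.2 = 5.0626 m


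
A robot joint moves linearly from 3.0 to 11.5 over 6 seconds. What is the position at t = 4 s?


s = t/T = 4/6 = 0.6667
p(t) = p0 + (pf-p0)*s
= 3.0 + (11.5 - 3.0) * 0.6667
= 8.6667


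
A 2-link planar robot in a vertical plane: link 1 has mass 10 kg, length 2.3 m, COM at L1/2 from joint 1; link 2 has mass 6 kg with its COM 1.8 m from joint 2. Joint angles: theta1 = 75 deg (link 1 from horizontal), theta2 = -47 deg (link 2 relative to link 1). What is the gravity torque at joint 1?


Horizontal distance from joint 1 to link-1 COM:
  x_c1 = (L1/2)*cos(t1) = 1.15 * 0.2588 = 0.2976 m
Horizontal distance from joint 1 to link-2 COM:
  x_c2 = L1*cos(t1) + Lc2*cos(t1+t2)
       = 2.3*0.2588 + 1.8*0.8829 = 2.1846 m
tau1 = m1*g*x_c1 + m2*g*x_c2
     = 10*9.81*0.2976 + 6*9.81*2.1846
     = 29.1987 + 128.5849
     = 157.7836 Nm


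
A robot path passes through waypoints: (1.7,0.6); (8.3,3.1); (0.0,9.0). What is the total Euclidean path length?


Segment lengths:
  seg1 = sqrt((6.6)^2 + (2.5)^2) = 7.0576
  seg2 = sqrt((-8.3)^2 + (5.9)^2) = 10.1833
Total = 17.2409


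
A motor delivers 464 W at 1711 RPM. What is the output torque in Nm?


omega = 1711 * 2*pi/60 = 179.1755 rad/s
tau = P / omega = 464 / 179.1755
= 2.5896 Nm


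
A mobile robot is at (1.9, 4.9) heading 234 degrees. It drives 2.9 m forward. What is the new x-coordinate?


x_new = x0 + d*cos(theta)
= 1.9 + 2.9*cos(234)
= 1.9 + -1.7046
= 0.1954


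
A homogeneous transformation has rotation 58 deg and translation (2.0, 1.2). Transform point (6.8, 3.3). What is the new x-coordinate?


x' = cos(theta)*px - sin(theta)*py + tx
= 0.5299*6.8 - 0.848*3.3 + 2.0
= 2.8049


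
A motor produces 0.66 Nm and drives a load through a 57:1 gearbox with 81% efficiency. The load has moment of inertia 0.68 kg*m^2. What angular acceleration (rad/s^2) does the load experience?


tau_out = tau_motor * N * eta
= 0.66 * 57 * 0.81 = 30.4722 Nm
alpha = tau_out / I = 30.4722 / 0.68
= 44.8121 rad/s^2


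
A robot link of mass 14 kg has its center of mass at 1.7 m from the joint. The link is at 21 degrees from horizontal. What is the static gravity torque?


tau = m*g*L*cos(angle)
= 14 * 9.81 * 1.7 * cos(21 deg)
= 14 * 9.81 * 1.7 * 0.9336
= 217.9705 Nm


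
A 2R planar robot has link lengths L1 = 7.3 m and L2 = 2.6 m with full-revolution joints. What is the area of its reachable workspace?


r_max = L1 + L2 = 9.9 m
r_min = |L1 - L2| = 4.7 m
Area = pi*(r_max^2 - r_min^2)
= pi*(98.01 - 22.09)
= pi * 75.92
= 238.5097 m^2


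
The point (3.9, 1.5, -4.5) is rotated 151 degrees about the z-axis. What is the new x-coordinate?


Rotation about z-axis: x' = x*cos(theta) - y*sin(theta)
= 3.9 * -0.8746 - 1.5 * 0.4848
= -4.1382


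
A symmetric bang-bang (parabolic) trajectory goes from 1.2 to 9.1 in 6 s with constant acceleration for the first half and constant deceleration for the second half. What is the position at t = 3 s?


Symmetric rest-to-rest: each phase covers (pf-p0)/2 in time T/2. 0.5*a*(T/2)^2 = (pf-p0)/2 => a = 4*(pf-p0)/T^2
a = 4*(9.1-1.2)/6^2 = 0.8778
t = 3 is in the acceleration phase (t <= T/2).
p = p0 + 0.5*a*t^2 = 1.2 + 0.5*0.8778*3^2
= 5.15


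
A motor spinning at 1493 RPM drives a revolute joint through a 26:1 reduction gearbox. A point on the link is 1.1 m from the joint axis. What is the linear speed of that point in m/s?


omega_motor = 1493 * 2*pi/60 = 156.3466 rad/s
omega_joint = omega_motor / 26 = 6.0133 rad/s
v = omega_joint * r = 6.0133 * 1.1
= 6.6147 m/s


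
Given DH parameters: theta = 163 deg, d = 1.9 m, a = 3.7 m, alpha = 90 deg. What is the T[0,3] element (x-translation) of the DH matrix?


T[0,3] = a * cos(theta)
= 3.7 * cos(163 deg)
= 3.7 * -0.9563
= -3.5383


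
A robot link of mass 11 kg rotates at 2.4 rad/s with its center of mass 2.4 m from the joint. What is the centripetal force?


F = m * omega^2 * r
= 11 * 2.4^2 * 2.4
= 11 * 5.76 * 2.4
= 152.064 N


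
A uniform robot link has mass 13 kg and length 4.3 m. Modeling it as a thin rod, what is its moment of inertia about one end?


I = (1/3) * m * L^2
= (1/3) * 13 * 4.3^2
= 0.333333 * 13 * 18.49
= 80.1233 kg*m^2


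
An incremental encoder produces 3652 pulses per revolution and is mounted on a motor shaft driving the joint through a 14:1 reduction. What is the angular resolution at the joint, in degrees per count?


counts per rev = 3652
effective counts at joint = 3652 * 14 = 51128
resolution = 360 / 51128
= 0.007 deg/count


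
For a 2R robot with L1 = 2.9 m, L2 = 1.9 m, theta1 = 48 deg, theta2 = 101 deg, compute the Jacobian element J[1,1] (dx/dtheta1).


J[1,1] = -L1*sin(t1) - L2*sin(t1+t2)
= -2.9*sin(48) - 1.9*sin(149)
= -3.1337


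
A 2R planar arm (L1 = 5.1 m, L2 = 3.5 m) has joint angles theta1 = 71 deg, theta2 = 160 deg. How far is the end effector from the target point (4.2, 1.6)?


End effector via forward kinematics:
x = L1*cos(t1) + L2*cos(t1+t2) = -0.5422
y = L1*sin(t1) + L2*sin(t1+t2) = 2.1021
Distance to target:
d = sqrt((4.2 - -0.5422)^2 + (1.6 - 2.1021)^2)
= sqrt(22.4887 + 0.2521)
= 4.7687 m


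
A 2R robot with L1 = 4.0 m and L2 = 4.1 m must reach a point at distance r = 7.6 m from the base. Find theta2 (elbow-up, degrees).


cos(theta2) = (r^2 - L1^2 - L2^2) / (2*L1*L2)
cos(theta2) = (57.76 - 16.0 - 16.81) / 32.8
cos(theta2) = 0.760671
theta2 = 40.4766 degrees


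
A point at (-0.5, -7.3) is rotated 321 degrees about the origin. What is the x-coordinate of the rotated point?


x' = x*cos(theta) - y*sin(theta)
cos(321 deg) = 0.7771, sin(321 deg) = -0.6293
x' = -0.5 * 0.7771 - -7.3 * -0.6293
= -0.3886 - 4.594
= -4.9826


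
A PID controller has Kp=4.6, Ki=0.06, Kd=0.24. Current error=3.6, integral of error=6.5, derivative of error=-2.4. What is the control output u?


u = Kp*e + Ki*int(e) + Kd*de/dt
= 4.6*3.6 + 0.06*6.5 + 0.24*(-2.4)
= 16.56 + 0.39 + -0.576
= 16.374


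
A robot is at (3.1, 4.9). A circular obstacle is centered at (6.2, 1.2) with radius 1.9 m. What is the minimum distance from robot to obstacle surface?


center_dist = sqrt((3.1-6.2)^2 + (4.9-1.2)^2)
= sqrt(9.61 + 13.69)
= 4.827
min_dist = center_dist - radius = 4.827 - 1.9 = 2.927 m


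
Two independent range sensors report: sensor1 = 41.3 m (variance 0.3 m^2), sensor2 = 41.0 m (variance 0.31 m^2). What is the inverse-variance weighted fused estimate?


w1 = (1/var1) / (1/var1 + 1/var2)
   = 3.3333 / (3.3333 + 3.2258) = 0.5082
w2 = 1 - w1 = 0.4918
fused = w1*s1 + w2*s2 = 20.9885 + 20.1639
= 41.1525 m


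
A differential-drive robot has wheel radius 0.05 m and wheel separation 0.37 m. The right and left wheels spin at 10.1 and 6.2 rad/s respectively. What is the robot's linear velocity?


vR = r*wR = 0.05*10.1 = 0.505 m/s
vL = r*wL = 0.05*6.2 = 0.31 m/s
v = (vR+vL)/2 = 0.4075 m/s
omega = (vR-vL)/L = 0.527 rad/s
linear velocity = 0.4075 m/s
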